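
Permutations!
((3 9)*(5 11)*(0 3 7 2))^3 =(0 7 3 2 9)(5 11) =[7, 1, 9, 2, 4, 11, 6, 3, 8, 0, 10, 5]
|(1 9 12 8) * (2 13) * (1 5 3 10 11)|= |(1 9 12 8 5 3 10 11)(2 13)|= 8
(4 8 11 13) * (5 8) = [0, 1, 2, 3, 5, 8, 6, 7, 11, 9, 10, 13, 12, 4] = (4 5 8 11 13)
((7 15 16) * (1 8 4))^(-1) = (1 4 8)(7 16 15) = [0, 4, 2, 3, 8, 5, 6, 16, 1, 9, 10, 11, 12, 13, 14, 7, 15]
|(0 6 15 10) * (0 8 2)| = 6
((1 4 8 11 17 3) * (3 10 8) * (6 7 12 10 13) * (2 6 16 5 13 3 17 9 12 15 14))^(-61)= [0, 3, 14, 17, 1, 16, 2, 6, 10, 11, 12, 8, 9, 5, 15, 7, 13, 4]= (1 3 17 4)(2 14 15 7 6)(5 16 13)(8 10 12 9 11)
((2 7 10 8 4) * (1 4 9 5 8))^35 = (10)(5 9 8) = [0, 1, 2, 3, 4, 9, 6, 7, 5, 8, 10]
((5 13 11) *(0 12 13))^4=(0 5 11 13 12)=[5, 1, 2, 3, 4, 11, 6, 7, 8, 9, 10, 13, 0, 12]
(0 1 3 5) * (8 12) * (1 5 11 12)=(0 5)(1 3 11 12 8)=[5, 3, 2, 11, 4, 0, 6, 7, 1, 9, 10, 12, 8]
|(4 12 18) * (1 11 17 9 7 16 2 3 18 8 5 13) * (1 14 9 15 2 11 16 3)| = |(1 16 11 17 15 2)(3 18 4 12 8 5 13 14 9 7)| = 30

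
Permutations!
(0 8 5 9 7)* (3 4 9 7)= [8, 1, 2, 4, 9, 7, 6, 0, 5, 3]= (0 8 5 7)(3 4 9)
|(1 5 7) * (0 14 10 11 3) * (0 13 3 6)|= 30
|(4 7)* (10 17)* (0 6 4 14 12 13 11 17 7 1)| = |(0 6 4 1)(7 14 12 13 11 17 10)| = 28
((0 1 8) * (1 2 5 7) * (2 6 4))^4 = (0 5)(1 4)(2 8)(6 7) = [5, 4, 8, 3, 1, 0, 7, 6, 2]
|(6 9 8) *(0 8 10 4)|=|(0 8 6 9 10 4)|=6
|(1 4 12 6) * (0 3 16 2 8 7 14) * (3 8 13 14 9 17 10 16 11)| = |(0 8 7 9 17 10 16 2 13 14)(1 4 12 6)(3 11)| = 20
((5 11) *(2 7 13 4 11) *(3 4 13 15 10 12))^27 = (15) = [0, 1, 2, 3, 4, 5, 6, 7, 8, 9, 10, 11, 12, 13, 14, 15]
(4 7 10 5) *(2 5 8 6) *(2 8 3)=(2 5 4 7 10 3)(6 8)=[0, 1, 5, 2, 7, 4, 8, 10, 6, 9, 3]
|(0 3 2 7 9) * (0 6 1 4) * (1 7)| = |(0 3 2 1 4)(6 7 9)| = 15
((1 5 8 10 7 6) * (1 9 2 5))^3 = (2 10 9 8 6 5 7) = [0, 1, 10, 3, 4, 7, 5, 2, 6, 8, 9]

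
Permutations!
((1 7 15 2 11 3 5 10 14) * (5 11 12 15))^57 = [0, 5, 2, 11, 4, 14, 6, 10, 8, 9, 1, 3, 12, 13, 7, 15] = (15)(1 5 14 7 10)(3 11)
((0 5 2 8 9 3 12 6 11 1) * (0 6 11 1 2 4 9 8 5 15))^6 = (15)(2 11 12 3 9 4 5) = [0, 1, 11, 9, 5, 2, 6, 7, 8, 4, 10, 12, 3, 13, 14, 15]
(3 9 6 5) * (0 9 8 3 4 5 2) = (0 9 6 2)(3 8)(4 5) = [9, 1, 0, 8, 5, 4, 2, 7, 3, 6]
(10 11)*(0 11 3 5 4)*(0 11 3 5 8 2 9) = [3, 1, 9, 8, 11, 4, 6, 7, 2, 0, 5, 10] = (0 3 8 2 9)(4 11 10 5)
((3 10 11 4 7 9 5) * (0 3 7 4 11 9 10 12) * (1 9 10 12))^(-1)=(0 12 7 5 9 1 3)=[12, 3, 2, 0, 4, 9, 6, 5, 8, 1, 10, 11, 7]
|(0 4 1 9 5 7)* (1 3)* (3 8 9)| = |(0 4 8 9 5 7)(1 3)| = 6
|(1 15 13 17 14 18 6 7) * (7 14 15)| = |(1 7)(6 14 18)(13 17 15)| = 6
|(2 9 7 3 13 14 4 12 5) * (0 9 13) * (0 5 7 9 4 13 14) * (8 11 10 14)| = |(0 4 12 7 3 5 2 8 11 10 14 13)| = 12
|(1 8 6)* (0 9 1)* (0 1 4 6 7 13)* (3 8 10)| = |(0 9 4 6 1 10 3 8 7 13)| = 10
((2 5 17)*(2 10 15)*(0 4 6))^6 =(2 5 17 10 15) =[0, 1, 5, 3, 4, 17, 6, 7, 8, 9, 15, 11, 12, 13, 14, 2, 16, 10]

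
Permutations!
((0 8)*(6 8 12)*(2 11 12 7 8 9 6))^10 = (0 7 8)(2 11 12) = [7, 1, 11, 3, 4, 5, 6, 8, 0, 9, 10, 12, 2]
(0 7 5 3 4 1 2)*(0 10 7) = (1 2 10 7 5 3 4) = [0, 2, 10, 4, 1, 3, 6, 5, 8, 9, 7]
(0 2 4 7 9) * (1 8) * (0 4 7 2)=(1 8)(2 7 9 4)=[0, 8, 7, 3, 2, 5, 6, 9, 1, 4]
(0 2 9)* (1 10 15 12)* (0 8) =(0 2 9 8)(1 10 15 12) =[2, 10, 9, 3, 4, 5, 6, 7, 0, 8, 15, 11, 1, 13, 14, 12]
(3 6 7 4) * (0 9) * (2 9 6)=[6, 1, 9, 2, 3, 5, 7, 4, 8, 0]=(0 6 7 4 3 2 9)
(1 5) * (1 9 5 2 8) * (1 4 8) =(1 2)(4 8)(5 9) =[0, 2, 1, 3, 8, 9, 6, 7, 4, 5]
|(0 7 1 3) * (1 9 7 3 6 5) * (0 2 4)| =12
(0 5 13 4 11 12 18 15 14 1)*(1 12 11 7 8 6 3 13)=(0 5 1)(3 13 4 7 8 6)(12 18 15 14)=[5, 0, 2, 13, 7, 1, 3, 8, 6, 9, 10, 11, 18, 4, 12, 14, 16, 17, 15]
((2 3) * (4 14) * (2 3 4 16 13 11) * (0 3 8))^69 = (2 16)(4 13)(11 14) = [0, 1, 16, 3, 13, 5, 6, 7, 8, 9, 10, 14, 12, 4, 11, 15, 2]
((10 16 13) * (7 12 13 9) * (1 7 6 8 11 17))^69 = (1 13 9 11 7 10 6 17 12 16 8) = [0, 13, 2, 3, 4, 5, 17, 10, 1, 11, 6, 7, 16, 9, 14, 15, 8, 12]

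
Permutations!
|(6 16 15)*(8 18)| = 6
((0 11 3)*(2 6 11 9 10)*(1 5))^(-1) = [3, 5, 10, 11, 4, 1, 2, 7, 8, 0, 9, 6] = (0 3 11 6 2 10 9)(1 5)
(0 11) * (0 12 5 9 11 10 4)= (0 10 4)(5 9 11 12)= [10, 1, 2, 3, 0, 9, 6, 7, 8, 11, 4, 12, 5]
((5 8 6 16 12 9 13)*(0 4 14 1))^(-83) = [4, 0, 2, 3, 14, 8, 16, 7, 6, 13, 10, 11, 9, 5, 1, 15, 12] = (0 4 14 1)(5 8 6 16 12 9 13)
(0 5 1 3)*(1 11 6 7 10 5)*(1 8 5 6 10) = (0 8 5 11 10 6 7 1 3) = [8, 3, 2, 0, 4, 11, 7, 1, 5, 9, 6, 10]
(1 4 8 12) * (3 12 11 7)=(1 4 8 11 7 3 12)=[0, 4, 2, 12, 8, 5, 6, 3, 11, 9, 10, 7, 1]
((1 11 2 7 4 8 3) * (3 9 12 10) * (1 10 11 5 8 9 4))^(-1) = (1 7 2 11 12 9 4 8 5)(3 10) = [0, 7, 11, 10, 8, 1, 6, 2, 5, 4, 3, 12, 9]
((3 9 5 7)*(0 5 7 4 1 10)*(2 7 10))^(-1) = (0 10 9 3 7 2 1 4 5) = [10, 4, 1, 7, 5, 0, 6, 2, 8, 3, 9]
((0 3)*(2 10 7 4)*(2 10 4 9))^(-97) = (0 3)(2 7 4 9 10) = [3, 1, 7, 0, 9, 5, 6, 4, 8, 10, 2]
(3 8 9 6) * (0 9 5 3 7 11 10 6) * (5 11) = (0 9)(3 8 11 10 6 7 5) = [9, 1, 2, 8, 4, 3, 7, 5, 11, 0, 6, 10]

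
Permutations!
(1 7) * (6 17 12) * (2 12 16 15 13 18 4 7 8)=(1 8 2 12 6 17 16 15 13 18 4 7)=[0, 8, 12, 3, 7, 5, 17, 1, 2, 9, 10, 11, 6, 18, 14, 13, 15, 16, 4]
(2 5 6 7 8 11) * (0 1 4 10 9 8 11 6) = [1, 4, 5, 3, 10, 0, 7, 11, 6, 8, 9, 2] = (0 1 4 10 9 8 6 7 11 2 5)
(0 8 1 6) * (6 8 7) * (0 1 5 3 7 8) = (0 8 5 3 7 6 1) = [8, 0, 2, 7, 4, 3, 1, 6, 5]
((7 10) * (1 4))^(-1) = (1 4)(7 10) = [0, 4, 2, 3, 1, 5, 6, 10, 8, 9, 7]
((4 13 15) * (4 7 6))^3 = (4 7 13 6 15) = [0, 1, 2, 3, 7, 5, 15, 13, 8, 9, 10, 11, 12, 6, 14, 4]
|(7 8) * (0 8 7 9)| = 3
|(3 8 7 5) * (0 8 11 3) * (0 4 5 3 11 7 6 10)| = 4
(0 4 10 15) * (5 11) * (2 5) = (0 4 10 15)(2 5 11) = [4, 1, 5, 3, 10, 11, 6, 7, 8, 9, 15, 2, 12, 13, 14, 0]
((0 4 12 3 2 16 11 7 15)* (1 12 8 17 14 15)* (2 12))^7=(0 4 8 17 14 15)(1 16 7 2 11)(3 12)=[4, 16, 11, 12, 8, 5, 6, 2, 17, 9, 10, 1, 3, 13, 15, 0, 7, 14]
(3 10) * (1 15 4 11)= (1 15 4 11)(3 10)= [0, 15, 2, 10, 11, 5, 6, 7, 8, 9, 3, 1, 12, 13, 14, 4]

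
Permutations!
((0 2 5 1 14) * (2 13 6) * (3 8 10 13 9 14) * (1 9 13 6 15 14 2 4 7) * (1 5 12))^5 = (0 13 15 14)(1 4 12 6 2 10 9 8 5 3 7) = [13, 4, 10, 7, 12, 3, 2, 1, 5, 8, 9, 11, 6, 15, 0, 14]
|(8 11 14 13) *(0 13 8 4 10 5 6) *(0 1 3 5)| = 12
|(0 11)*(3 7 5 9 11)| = |(0 3 7 5 9 11)| = 6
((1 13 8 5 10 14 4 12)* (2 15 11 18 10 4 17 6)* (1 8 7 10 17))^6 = (18)(1 13 7 10 14)(4 8)(5 12) = [0, 13, 2, 3, 8, 12, 6, 10, 4, 9, 14, 11, 5, 7, 1, 15, 16, 17, 18]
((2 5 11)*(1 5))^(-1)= [0, 2, 11, 3, 4, 1, 6, 7, 8, 9, 10, 5]= (1 2 11 5)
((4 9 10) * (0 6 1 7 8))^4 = (0 8 7 1 6)(4 9 10) = [8, 6, 2, 3, 9, 5, 0, 1, 7, 10, 4]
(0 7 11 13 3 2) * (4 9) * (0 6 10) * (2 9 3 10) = (0 7 11 13 10)(2 6)(3 9 4) = [7, 1, 6, 9, 3, 5, 2, 11, 8, 4, 0, 13, 12, 10]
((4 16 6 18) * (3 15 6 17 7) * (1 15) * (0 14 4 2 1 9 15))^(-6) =(0 9 14 15 4 6 16 18 17 2 7 1 3) =[9, 3, 7, 0, 6, 5, 16, 1, 8, 14, 10, 11, 12, 13, 15, 4, 18, 2, 17]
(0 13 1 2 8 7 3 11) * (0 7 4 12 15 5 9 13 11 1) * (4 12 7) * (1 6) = (0 11 4 7 3 6 1 2 8 12 15 5 9 13) = [11, 2, 8, 6, 7, 9, 1, 3, 12, 13, 10, 4, 15, 0, 14, 5]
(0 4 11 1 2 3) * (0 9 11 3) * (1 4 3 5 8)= [3, 2, 0, 9, 5, 8, 6, 7, 1, 11, 10, 4]= (0 3 9 11 4 5 8 1 2)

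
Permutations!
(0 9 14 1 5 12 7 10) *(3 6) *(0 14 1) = (0 9 1 5 12 7 10 14)(3 6) = [9, 5, 2, 6, 4, 12, 3, 10, 8, 1, 14, 11, 7, 13, 0]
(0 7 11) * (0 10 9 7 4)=(0 4)(7 11 10 9)=[4, 1, 2, 3, 0, 5, 6, 11, 8, 7, 9, 10]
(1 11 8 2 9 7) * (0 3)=(0 3)(1 11 8 2 9 7)=[3, 11, 9, 0, 4, 5, 6, 1, 2, 7, 10, 8]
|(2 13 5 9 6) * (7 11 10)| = |(2 13 5 9 6)(7 11 10)| = 15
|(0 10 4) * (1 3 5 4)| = 6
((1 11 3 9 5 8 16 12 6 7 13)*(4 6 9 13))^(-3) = [0, 11, 2, 13, 4, 16, 6, 7, 12, 8, 10, 3, 5, 1, 14, 15, 9] = (1 11 3 13)(5 16 9 8 12)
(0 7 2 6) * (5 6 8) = (0 7 2 8 5 6) = [7, 1, 8, 3, 4, 6, 0, 2, 5]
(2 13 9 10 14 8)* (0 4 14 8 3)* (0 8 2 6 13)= [4, 1, 0, 8, 14, 5, 13, 7, 6, 10, 2, 11, 12, 9, 3]= (0 4 14 3 8 6 13 9 10 2)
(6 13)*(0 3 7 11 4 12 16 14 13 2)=(0 3 7 11 4 12 16 14 13 6 2)=[3, 1, 0, 7, 12, 5, 2, 11, 8, 9, 10, 4, 16, 6, 13, 15, 14]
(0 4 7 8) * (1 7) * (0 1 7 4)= [0, 4, 2, 3, 7, 5, 6, 8, 1]= (1 4 7 8)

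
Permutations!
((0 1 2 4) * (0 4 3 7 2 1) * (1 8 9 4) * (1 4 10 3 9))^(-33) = (1 8)(2 10 7 9 3) = [0, 8, 10, 2, 4, 5, 6, 9, 1, 3, 7]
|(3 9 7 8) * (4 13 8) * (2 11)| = |(2 11)(3 9 7 4 13 8)| = 6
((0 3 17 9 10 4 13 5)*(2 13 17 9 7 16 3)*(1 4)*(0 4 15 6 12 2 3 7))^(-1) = (0 17 4 5 13 2 12 6 15 1 10 9 3)(7 16) = [17, 10, 12, 0, 5, 13, 15, 16, 8, 3, 9, 11, 6, 2, 14, 1, 7, 4]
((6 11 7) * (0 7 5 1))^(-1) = (0 1 5 11 6 7) = [1, 5, 2, 3, 4, 11, 7, 0, 8, 9, 10, 6]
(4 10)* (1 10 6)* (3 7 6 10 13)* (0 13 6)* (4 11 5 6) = [13, 4, 2, 7, 10, 6, 1, 0, 8, 9, 11, 5, 12, 3] = (0 13 3 7)(1 4 10 11 5 6)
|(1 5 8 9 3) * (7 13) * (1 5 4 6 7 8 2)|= 10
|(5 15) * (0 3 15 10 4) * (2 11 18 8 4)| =10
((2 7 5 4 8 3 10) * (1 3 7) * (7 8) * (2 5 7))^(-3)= [0, 5, 10, 4, 3, 1, 6, 7, 8, 9, 2]= (1 5)(2 10)(3 4)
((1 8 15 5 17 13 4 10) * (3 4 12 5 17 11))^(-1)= (1 10 4 3 11 5 12 13 17 15 8)= [0, 10, 2, 11, 3, 12, 6, 7, 1, 9, 4, 5, 13, 17, 14, 8, 16, 15]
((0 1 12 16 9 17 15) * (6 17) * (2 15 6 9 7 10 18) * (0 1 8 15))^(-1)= (0 2 18 10 7 16 12 1 15 8)(6 17)= [2, 15, 18, 3, 4, 5, 17, 16, 0, 9, 7, 11, 1, 13, 14, 8, 12, 6, 10]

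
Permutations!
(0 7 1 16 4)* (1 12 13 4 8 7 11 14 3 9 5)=(0 11 14 3 9 5 1 16 8 7 12 13 4)=[11, 16, 2, 9, 0, 1, 6, 12, 7, 5, 10, 14, 13, 4, 3, 15, 8]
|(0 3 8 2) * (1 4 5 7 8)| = 8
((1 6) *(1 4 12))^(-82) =(1 4)(6 12) =[0, 4, 2, 3, 1, 5, 12, 7, 8, 9, 10, 11, 6]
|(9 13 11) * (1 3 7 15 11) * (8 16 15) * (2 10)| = |(1 3 7 8 16 15 11 9 13)(2 10)| = 18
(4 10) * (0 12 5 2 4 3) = (0 12 5 2 4 10 3) = [12, 1, 4, 0, 10, 2, 6, 7, 8, 9, 3, 11, 5]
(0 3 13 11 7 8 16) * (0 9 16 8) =(0 3 13 11 7)(9 16) =[3, 1, 2, 13, 4, 5, 6, 0, 8, 16, 10, 7, 12, 11, 14, 15, 9]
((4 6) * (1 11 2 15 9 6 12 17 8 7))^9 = (1 8 12 6 15 11 7 17 4 9 2) = [0, 8, 1, 3, 9, 5, 15, 17, 12, 2, 10, 7, 6, 13, 14, 11, 16, 4]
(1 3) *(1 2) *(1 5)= (1 3 2 5)= [0, 3, 5, 2, 4, 1]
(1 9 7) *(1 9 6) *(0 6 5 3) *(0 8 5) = (0 6 1)(3 8 5)(7 9) = [6, 0, 2, 8, 4, 3, 1, 9, 5, 7]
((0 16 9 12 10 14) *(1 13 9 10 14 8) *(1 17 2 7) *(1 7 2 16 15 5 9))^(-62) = (0 12 5)(8 16)(9 15 14)(10 17) = [12, 1, 2, 3, 4, 0, 6, 7, 16, 15, 17, 11, 5, 13, 9, 14, 8, 10]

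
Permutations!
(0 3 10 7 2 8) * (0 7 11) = (0 3 10 11)(2 8 7) = [3, 1, 8, 10, 4, 5, 6, 2, 7, 9, 11, 0]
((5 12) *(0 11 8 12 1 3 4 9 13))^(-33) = (0 4 5 11 9 1 8 13 3 12) = [4, 8, 2, 12, 5, 11, 6, 7, 13, 1, 10, 9, 0, 3]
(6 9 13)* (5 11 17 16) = [0, 1, 2, 3, 4, 11, 9, 7, 8, 13, 10, 17, 12, 6, 14, 15, 5, 16] = (5 11 17 16)(6 9 13)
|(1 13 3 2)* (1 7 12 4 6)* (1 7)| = |(1 13 3 2)(4 6 7 12)| = 4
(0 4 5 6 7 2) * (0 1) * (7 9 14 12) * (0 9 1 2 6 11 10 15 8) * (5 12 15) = (0 4 12 7 6 1 9 14 15 8)(5 11 10) = [4, 9, 2, 3, 12, 11, 1, 6, 0, 14, 5, 10, 7, 13, 15, 8]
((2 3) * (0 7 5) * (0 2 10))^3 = (0 2)(3 7)(5 10) = [2, 1, 0, 7, 4, 10, 6, 3, 8, 9, 5]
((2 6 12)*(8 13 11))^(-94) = [0, 1, 12, 3, 4, 5, 2, 7, 11, 9, 10, 13, 6, 8] = (2 12 6)(8 11 13)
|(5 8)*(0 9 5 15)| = 5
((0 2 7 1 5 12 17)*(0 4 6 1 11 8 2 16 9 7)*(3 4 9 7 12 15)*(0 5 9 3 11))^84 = (17)(2 8 11 15 5) = [0, 1, 8, 3, 4, 2, 6, 7, 11, 9, 10, 15, 12, 13, 14, 5, 16, 17]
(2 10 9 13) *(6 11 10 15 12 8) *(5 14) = [0, 1, 15, 3, 4, 14, 11, 7, 6, 13, 9, 10, 8, 2, 5, 12] = (2 15 12 8 6 11 10 9 13)(5 14)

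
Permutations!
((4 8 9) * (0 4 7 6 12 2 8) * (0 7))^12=(0 12)(2 4)(6 9)(7 8)=[12, 1, 4, 3, 2, 5, 9, 8, 7, 6, 10, 11, 0]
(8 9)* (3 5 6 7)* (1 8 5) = (1 8 9 5 6 7 3) = [0, 8, 2, 1, 4, 6, 7, 3, 9, 5]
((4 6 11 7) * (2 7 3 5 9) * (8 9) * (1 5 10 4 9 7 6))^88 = [0, 1, 2, 3, 4, 5, 6, 7, 8, 9, 10, 11] = (11)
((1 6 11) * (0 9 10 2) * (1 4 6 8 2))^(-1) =(0 2 8 1 10 9)(4 11 6) =[2, 10, 8, 3, 11, 5, 4, 7, 1, 0, 9, 6]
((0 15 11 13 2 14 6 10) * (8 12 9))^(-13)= [13, 1, 10, 3, 4, 5, 15, 7, 9, 12, 11, 14, 8, 6, 0, 2]= (0 13 6 15 2 10 11 14)(8 9 12)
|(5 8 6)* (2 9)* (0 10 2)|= 12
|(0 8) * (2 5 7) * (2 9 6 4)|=6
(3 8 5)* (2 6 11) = (2 6 11)(3 8 5) = [0, 1, 6, 8, 4, 3, 11, 7, 5, 9, 10, 2]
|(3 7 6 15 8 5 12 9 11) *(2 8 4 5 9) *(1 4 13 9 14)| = 7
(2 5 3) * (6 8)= (2 5 3)(6 8)= [0, 1, 5, 2, 4, 3, 8, 7, 6]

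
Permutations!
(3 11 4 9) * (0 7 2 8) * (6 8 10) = (0 7 2 10 6 8)(3 11 4 9) = [7, 1, 10, 11, 9, 5, 8, 2, 0, 3, 6, 4]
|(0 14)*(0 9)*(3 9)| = 4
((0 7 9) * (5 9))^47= (0 9 5 7)= [9, 1, 2, 3, 4, 7, 6, 0, 8, 5]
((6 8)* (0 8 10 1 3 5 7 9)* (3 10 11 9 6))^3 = (0 5 11 8 7 9 3 6)(1 10) = [5, 10, 2, 6, 4, 11, 0, 9, 7, 3, 1, 8]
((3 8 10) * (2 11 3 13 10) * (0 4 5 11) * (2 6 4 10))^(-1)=[2, 1, 13, 11, 6, 4, 8, 7, 3, 9, 0, 5, 12, 10]=(0 2 13 10)(3 11 5 4 6 8)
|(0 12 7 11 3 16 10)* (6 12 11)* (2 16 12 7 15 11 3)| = 8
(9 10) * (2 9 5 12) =[0, 1, 9, 3, 4, 12, 6, 7, 8, 10, 5, 11, 2] =(2 9 10 5 12)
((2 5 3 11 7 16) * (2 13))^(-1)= [0, 1, 13, 5, 4, 2, 6, 11, 8, 9, 10, 3, 12, 16, 14, 15, 7]= (2 13 16 7 11 3 5)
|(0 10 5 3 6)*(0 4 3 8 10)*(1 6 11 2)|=6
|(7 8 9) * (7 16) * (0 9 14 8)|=|(0 9 16 7)(8 14)|=4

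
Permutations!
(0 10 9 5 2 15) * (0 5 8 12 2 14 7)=(0 10 9 8 12 2 15 5 14 7)=[10, 1, 15, 3, 4, 14, 6, 0, 12, 8, 9, 11, 2, 13, 7, 5]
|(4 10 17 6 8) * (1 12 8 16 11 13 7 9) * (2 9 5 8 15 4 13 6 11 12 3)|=8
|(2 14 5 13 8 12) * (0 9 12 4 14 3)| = |(0 9 12 2 3)(4 14 5 13 8)| = 5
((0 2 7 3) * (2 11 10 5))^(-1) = [3, 1, 5, 7, 4, 10, 6, 2, 8, 9, 11, 0] = (0 3 7 2 5 10 11)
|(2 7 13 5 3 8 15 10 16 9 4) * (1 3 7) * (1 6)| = |(1 3 8 15 10 16 9 4 2 6)(5 7 13)| = 30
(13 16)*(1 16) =(1 16 13) =[0, 16, 2, 3, 4, 5, 6, 7, 8, 9, 10, 11, 12, 1, 14, 15, 13]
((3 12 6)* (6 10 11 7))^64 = [0, 1, 2, 7, 4, 5, 11, 10, 8, 9, 3, 12, 6] = (3 7 10)(6 11 12)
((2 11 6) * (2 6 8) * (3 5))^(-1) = (2 8 11)(3 5) = [0, 1, 8, 5, 4, 3, 6, 7, 11, 9, 10, 2]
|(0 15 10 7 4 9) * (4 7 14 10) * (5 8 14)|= |(0 15 4 9)(5 8 14 10)|= 4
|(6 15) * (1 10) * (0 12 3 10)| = |(0 12 3 10 1)(6 15)| = 10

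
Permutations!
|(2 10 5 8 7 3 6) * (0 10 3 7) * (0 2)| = 7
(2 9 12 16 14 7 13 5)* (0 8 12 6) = (0 8 12 16 14 7 13 5 2 9 6) = [8, 1, 9, 3, 4, 2, 0, 13, 12, 6, 10, 11, 16, 5, 7, 15, 14]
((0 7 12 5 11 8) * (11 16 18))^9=(0 7 12 5 16 18 11 8)=[7, 1, 2, 3, 4, 16, 6, 12, 0, 9, 10, 8, 5, 13, 14, 15, 18, 17, 11]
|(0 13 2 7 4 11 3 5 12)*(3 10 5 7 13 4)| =|(0 4 11 10 5 12)(2 13)(3 7)| =6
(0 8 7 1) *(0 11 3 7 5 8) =(1 11 3 7)(5 8) =[0, 11, 2, 7, 4, 8, 6, 1, 5, 9, 10, 3]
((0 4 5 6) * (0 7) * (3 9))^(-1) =[7, 1, 2, 9, 0, 4, 5, 6, 8, 3] =(0 7 6 5 4)(3 9)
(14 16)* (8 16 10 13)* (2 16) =(2 16 14 10 13 8) =[0, 1, 16, 3, 4, 5, 6, 7, 2, 9, 13, 11, 12, 8, 10, 15, 14]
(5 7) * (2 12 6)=[0, 1, 12, 3, 4, 7, 2, 5, 8, 9, 10, 11, 6]=(2 12 6)(5 7)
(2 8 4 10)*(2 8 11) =[0, 1, 11, 3, 10, 5, 6, 7, 4, 9, 8, 2] =(2 11)(4 10 8)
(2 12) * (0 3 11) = (0 3 11)(2 12) = [3, 1, 12, 11, 4, 5, 6, 7, 8, 9, 10, 0, 2]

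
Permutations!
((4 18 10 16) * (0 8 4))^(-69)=(0 18)(4 16)(8 10)=[18, 1, 2, 3, 16, 5, 6, 7, 10, 9, 8, 11, 12, 13, 14, 15, 4, 17, 0]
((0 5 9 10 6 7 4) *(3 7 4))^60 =(10) =[0, 1, 2, 3, 4, 5, 6, 7, 8, 9, 10]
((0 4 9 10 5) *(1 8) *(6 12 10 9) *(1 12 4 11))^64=(0 11 1 8 12 10 5)=[11, 8, 2, 3, 4, 0, 6, 7, 12, 9, 5, 1, 10]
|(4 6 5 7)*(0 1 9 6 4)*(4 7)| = 7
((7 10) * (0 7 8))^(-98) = [10, 1, 2, 3, 4, 5, 6, 8, 7, 9, 0] = (0 10)(7 8)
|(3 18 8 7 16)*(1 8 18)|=5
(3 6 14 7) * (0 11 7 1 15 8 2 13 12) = (0 11 7 3 6 14 1 15 8 2 13 12) = [11, 15, 13, 6, 4, 5, 14, 3, 2, 9, 10, 7, 0, 12, 1, 8]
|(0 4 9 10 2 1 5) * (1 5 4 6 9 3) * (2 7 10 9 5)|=6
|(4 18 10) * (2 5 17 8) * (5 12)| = |(2 12 5 17 8)(4 18 10)| = 15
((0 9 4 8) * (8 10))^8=(0 10 9 8 4)=[10, 1, 2, 3, 0, 5, 6, 7, 4, 8, 9]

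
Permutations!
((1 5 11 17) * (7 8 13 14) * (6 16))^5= (1 5 11 17)(6 16)(7 8 13 14)= [0, 5, 2, 3, 4, 11, 16, 8, 13, 9, 10, 17, 12, 14, 7, 15, 6, 1]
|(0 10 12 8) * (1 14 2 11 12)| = 8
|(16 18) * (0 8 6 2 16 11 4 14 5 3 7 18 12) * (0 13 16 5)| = |(0 8 6 2 5 3 7 18 11 4 14)(12 13 16)| = 33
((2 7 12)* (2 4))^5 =(2 7 12 4) =[0, 1, 7, 3, 2, 5, 6, 12, 8, 9, 10, 11, 4]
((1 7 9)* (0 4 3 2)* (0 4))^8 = (1 9 7)(2 3 4) = [0, 9, 3, 4, 2, 5, 6, 1, 8, 7]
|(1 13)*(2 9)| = 2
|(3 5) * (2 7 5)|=4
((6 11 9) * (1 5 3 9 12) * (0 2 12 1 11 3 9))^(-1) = (0 3 6 9 5 1 11 12 2) = [3, 11, 0, 6, 4, 1, 9, 7, 8, 5, 10, 12, 2]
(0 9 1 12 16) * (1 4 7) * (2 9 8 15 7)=(0 8 15 7 1 12 16)(2 9 4)=[8, 12, 9, 3, 2, 5, 6, 1, 15, 4, 10, 11, 16, 13, 14, 7, 0]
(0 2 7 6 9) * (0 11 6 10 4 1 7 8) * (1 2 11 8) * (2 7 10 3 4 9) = (0 11 6 2 1 10 9 8)(3 4 7) = [11, 10, 1, 4, 7, 5, 2, 3, 0, 8, 9, 6]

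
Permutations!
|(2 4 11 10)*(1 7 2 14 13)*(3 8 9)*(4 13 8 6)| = |(1 7 2 13)(3 6 4 11 10 14 8 9)| = 8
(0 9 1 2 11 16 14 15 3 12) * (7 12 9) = (0 7 12)(1 2 11 16 14 15 3 9) = [7, 2, 11, 9, 4, 5, 6, 12, 8, 1, 10, 16, 0, 13, 15, 3, 14]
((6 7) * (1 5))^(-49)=(1 5)(6 7)=[0, 5, 2, 3, 4, 1, 7, 6]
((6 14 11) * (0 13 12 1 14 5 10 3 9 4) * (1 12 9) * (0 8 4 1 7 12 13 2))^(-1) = (0 2)(1 9 13 12 7 3 10 5 6 11 14)(4 8) = [2, 9, 0, 10, 8, 6, 11, 3, 4, 13, 5, 14, 7, 12, 1]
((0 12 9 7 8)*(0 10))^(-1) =(0 10 8 7 9 12) =[10, 1, 2, 3, 4, 5, 6, 9, 7, 12, 8, 11, 0]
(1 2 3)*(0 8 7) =(0 8 7)(1 2 3) =[8, 2, 3, 1, 4, 5, 6, 0, 7]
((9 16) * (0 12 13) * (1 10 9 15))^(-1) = (0 13 12)(1 15 16 9 10) = [13, 15, 2, 3, 4, 5, 6, 7, 8, 10, 1, 11, 0, 12, 14, 16, 9]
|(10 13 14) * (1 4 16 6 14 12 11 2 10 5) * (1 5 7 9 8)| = |(1 4 16 6 14 7 9 8)(2 10 13 12 11)| = 40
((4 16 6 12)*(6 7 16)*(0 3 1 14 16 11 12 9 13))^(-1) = (0 13 9 6 4 12 11 7 16 14 1 3) = [13, 3, 2, 0, 12, 5, 4, 16, 8, 6, 10, 7, 11, 9, 1, 15, 14]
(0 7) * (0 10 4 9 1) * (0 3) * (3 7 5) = [5, 7, 2, 0, 9, 3, 6, 10, 8, 1, 4] = (0 5 3)(1 7 10 4 9)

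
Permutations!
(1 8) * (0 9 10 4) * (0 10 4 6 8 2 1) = [9, 2, 1, 3, 10, 5, 8, 7, 0, 4, 6] = (0 9 4 10 6 8)(1 2)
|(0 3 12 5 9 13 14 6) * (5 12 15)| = |(0 3 15 5 9 13 14 6)| = 8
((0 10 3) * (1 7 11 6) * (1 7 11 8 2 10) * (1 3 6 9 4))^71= (0 3)(1 4 9 11)(2 10 6 7 8)= [3, 4, 10, 0, 9, 5, 7, 8, 2, 11, 6, 1]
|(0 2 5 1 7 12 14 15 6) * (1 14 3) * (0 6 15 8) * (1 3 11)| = |(15)(0 2 5 14 8)(1 7 12 11)| = 20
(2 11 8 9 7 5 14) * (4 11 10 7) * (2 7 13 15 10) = (4 11 8 9)(5 14 7)(10 13 15) = [0, 1, 2, 3, 11, 14, 6, 5, 9, 4, 13, 8, 12, 15, 7, 10]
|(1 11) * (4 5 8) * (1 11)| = |(11)(4 5 8)| = 3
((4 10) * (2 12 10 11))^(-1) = (2 11 4 10 12) = [0, 1, 11, 3, 10, 5, 6, 7, 8, 9, 12, 4, 2]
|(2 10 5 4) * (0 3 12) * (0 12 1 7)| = |(12)(0 3 1 7)(2 10 5 4)| = 4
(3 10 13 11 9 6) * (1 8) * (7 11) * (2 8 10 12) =[0, 10, 8, 12, 4, 5, 3, 11, 1, 6, 13, 9, 2, 7] =(1 10 13 7 11 9 6 3 12 2 8)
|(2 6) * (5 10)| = 2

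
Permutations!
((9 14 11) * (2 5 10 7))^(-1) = (2 7 10 5)(9 11 14) = [0, 1, 7, 3, 4, 2, 6, 10, 8, 11, 5, 14, 12, 13, 9]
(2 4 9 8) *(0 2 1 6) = [2, 6, 4, 3, 9, 5, 0, 7, 1, 8] = (0 2 4 9 8 1 6)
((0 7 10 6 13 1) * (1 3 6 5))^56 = (0 7 10 5 1)(3 13 6) = [7, 0, 2, 13, 4, 1, 3, 10, 8, 9, 5, 11, 12, 6]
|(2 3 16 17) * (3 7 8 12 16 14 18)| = |(2 7 8 12 16 17)(3 14 18)| = 6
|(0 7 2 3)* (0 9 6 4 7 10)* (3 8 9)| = |(0 10)(2 8 9 6 4 7)| = 6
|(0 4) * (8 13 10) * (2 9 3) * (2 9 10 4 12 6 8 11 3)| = |(0 12 6 8 13 4)(2 10 11 3 9)| = 30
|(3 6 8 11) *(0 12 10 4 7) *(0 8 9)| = 10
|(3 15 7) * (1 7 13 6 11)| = |(1 7 3 15 13 6 11)| = 7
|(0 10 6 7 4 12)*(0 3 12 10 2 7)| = |(0 2 7 4 10 6)(3 12)| = 6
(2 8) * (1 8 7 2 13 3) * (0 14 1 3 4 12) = (0 14 1 8 13 4 12)(2 7) = [14, 8, 7, 3, 12, 5, 6, 2, 13, 9, 10, 11, 0, 4, 1]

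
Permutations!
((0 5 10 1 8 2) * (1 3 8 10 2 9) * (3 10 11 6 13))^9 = (1 6 3 9 11 13 8) = [0, 6, 2, 9, 4, 5, 3, 7, 1, 11, 10, 13, 12, 8]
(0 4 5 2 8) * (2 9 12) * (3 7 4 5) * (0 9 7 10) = (0 5 7 4 3 10)(2 8 9 12) = [5, 1, 8, 10, 3, 7, 6, 4, 9, 12, 0, 11, 2]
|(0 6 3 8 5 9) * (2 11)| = 6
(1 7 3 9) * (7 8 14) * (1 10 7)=[0, 8, 2, 9, 4, 5, 6, 3, 14, 10, 7, 11, 12, 13, 1]=(1 8 14)(3 9 10 7)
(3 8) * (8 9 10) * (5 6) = [0, 1, 2, 9, 4, 6, 5, 7, 3, 10, 8] = (3 9 10 8)(5 6)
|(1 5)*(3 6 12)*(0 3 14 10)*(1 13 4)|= |(0 3 6 12 14 10)(1 5 13 4)|= 12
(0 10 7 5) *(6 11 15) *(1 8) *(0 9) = (0 10 7 5 9)(1 8)(6 11 15) = [10, 8, 2, 3, 4, 9, 11, 5, 1, 0, 7, 15, 12, 13, 14, 6]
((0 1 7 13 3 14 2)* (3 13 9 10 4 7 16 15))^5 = (0 14 15 1 2 3 16)(4 7 9 10) = [14, 2, 3, 16, 7, 5, 6, 9, 8, 10, 4, 11, 12, 13, 15, 1, 0]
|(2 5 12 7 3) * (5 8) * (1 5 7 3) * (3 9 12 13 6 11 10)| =10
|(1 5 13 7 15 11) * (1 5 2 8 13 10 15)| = |(1 2 8 13 7)(5 10 15 11)| = 20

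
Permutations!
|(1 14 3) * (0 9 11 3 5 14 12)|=6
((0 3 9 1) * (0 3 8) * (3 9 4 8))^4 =(9) =[0, 1, 2, 3, 4, 5, 6, 7, 8, 9]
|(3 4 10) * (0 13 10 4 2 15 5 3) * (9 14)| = |(0 13 10)(2 15 5 3)(9 14)| = 12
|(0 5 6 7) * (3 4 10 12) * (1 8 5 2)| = 28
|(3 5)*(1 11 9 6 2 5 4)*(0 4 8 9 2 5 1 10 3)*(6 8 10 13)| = |(0 4 13 6 5)(1 11 2)(3 10)(8 9)| = 30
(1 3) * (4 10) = [0, 3, 2, 1, 10, 5, 6, 7, 8, 9, 4] = (1 3)(4 10)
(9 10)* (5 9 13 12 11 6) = [0, 1, 2, 3, 4, 9, 5, 7, 8, 10, 13, 6, 11, 12] = (5 9 10 13 12 11 6)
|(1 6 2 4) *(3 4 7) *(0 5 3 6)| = |(0 5 3 4 1)(2 7 6)| = 15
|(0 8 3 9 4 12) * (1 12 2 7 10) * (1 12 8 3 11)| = |(0 3 9 4 2 7 10 12)(1 8 11)| = 24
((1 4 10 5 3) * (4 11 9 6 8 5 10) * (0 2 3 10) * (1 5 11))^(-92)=[5, 1, 10, 0, 4, 2, 6, 7, 8, 9, 3, 11]=(11)(0 5 2 10 3)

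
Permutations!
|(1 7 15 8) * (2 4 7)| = 6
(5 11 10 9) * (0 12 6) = (0 12 6)(5 11 10 9) = [12, 1, 2, 3, 4, 11, 0, 7, 8, 5, 9, 10, 6]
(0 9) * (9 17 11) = (0 17 11 9) = [17, 1, 2, 3, 4, 5, 6, 7, 8, 0, 10, 9, 12, 13, 14, 15, 16, 11]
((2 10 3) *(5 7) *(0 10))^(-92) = (10) = [0, 1, 2, 3, 4, 5, 6, 7, 8, 9, 10]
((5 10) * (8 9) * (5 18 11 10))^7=[0, 1, 2, 3, 4, 5, 6, 7, 9, 8, 18, 10, 12, 13, 14, 15, 16, 17, 11]=(8 9)(10 18 11)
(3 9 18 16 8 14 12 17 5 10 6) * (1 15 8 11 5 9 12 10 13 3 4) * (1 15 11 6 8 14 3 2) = [0, 11, 1, 12, 15, 13, 4, 7, 3, 18, 8, 5, 17, 2, 10, 14, 6, 9, 16] = (1 11 5 13 2)(3 12 17 9 18 16 6 4 15 14 10 8)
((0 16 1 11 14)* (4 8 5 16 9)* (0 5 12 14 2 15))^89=(0 14 2 8 1 9 5 15 12 11 4 16)=[14, 9, 8, 3, 16, 15, 6, 7, 1, 5, 10, 4, 11, 13, 2, 12, 0]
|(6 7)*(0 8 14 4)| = |(0 8 14 4)(6 7)| = 4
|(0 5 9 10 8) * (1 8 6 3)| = |(0 5 9 10 6 3 1 8)| = 8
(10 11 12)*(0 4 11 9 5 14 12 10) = (0 4 11 10 9 5 14 12) = [4, 1, 2, 3, 11, 14, 6, 7, 8, 5, 9, 10, 0, 13, 12]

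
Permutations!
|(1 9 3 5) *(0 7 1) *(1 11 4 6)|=|(0 7 11 4 6 1 9 3 5)|=9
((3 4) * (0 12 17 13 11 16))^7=(0 12 17 13 11 16)(3 4)=[12, 1, 2, 4, 3, 5, 6, 7, 8, 9, 10, 16, 17, 11, 14, 15, 0, 13]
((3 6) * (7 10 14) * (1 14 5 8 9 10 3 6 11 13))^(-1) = (1 13 11 3 7 14)(5 10 9 8) = [0, 13, 2, 7, 4, 10, 6, 14, 5, 8, 9, 3, 12, 11, 1]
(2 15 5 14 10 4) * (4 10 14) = (2 15 5 4) = [0, 1, 15, 3, 2, 4, 6, 7, 8, 9, 10, 11, 12, 13, 14, 5]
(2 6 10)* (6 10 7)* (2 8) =(2 10 8)(6 7) =[0, 1, 10, 3, 4, 5, 7, 6, 2, 9, 8]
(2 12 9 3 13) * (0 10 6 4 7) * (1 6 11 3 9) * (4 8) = [10, 6, 12, 13, 7, 5, 8, 0, 4, 9, 11, 3, 1, 2] = (0 10 11 3 13 2 12 1 6 8 4 7)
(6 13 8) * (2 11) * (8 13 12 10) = (13)(2 11)(6 12 10 8) = [0, 1, 11, 3, 4, 5, 12, 7, 6, 9, 8, 2, 10, 13]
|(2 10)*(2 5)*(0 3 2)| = 5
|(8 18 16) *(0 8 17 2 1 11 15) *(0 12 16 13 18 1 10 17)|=|(0 8 1 11 15 12 16)(2 10 17)(13 18)|=42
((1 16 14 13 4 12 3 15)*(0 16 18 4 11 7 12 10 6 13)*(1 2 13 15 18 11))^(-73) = (0 14 16)(1 13 2 15 6 10 4 18 3 12 7 11) = [14, 13, 15, 12, 18, 5, 10, 11, 8, 9, 4, 1, 7, 2, 16, 6, 0, 17, 3]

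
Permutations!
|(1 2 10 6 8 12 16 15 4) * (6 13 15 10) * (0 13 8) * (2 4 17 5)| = |(0 13 15 17 5 2 6)(1 4)(8 12 16 10)| = 28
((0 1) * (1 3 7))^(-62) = [7, 3, 2, 1, 4, 5, 6, 0] = (0 7)(1 3)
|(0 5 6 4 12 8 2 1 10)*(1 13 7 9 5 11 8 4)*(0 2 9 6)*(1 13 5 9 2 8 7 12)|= |(0 11 7 6 13 12 4 1 10 8 2 5)|= 12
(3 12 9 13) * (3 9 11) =(3 12 11)(9 13) =[0, 1, 2, 12, 4, 5, 6, 7, 8, 13, 10, 3, 11, 9]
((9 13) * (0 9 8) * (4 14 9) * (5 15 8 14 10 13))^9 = [0, 1, 2, 3, 4, 5, 6, 7, 8, 9, 10, 11, 12, 13, 14, 15] = (15)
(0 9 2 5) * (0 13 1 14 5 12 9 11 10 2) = [11, 14, 12, 3, 4, 13, 6, 7, 8, 0, 2, 10, 9, 1, 5] = (0 11 10 2 12 9)(1 14 5 13)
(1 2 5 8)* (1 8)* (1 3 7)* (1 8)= [0, 2, 5, 7, 4, 3, 6, 8, 1]= (1 2 5 3 7 8)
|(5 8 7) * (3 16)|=6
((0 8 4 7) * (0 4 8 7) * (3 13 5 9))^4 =(13)(0 7 4) =[7, 1, 2, 3, 0, 5, 6, 4, 8, 9, 10, 11, 12, 13]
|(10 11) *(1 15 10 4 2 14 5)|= 8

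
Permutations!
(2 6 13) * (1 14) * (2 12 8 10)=[0, 14, 6, 3, 4, 5, 13, 7, 10, 9, 2, 11, 8, 12, 1]=(1 14)(2 6 13 12 8 10)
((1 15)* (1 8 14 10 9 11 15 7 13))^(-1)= [0, 13, 2, 3, 4, 5, 6, 1, 15, 10, 14, 9, 12, 7, 8, 11]= (1 13 7)(8 15 11 9 10 14)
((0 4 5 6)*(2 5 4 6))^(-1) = [6, 1, 5, 3, 4, 2, 0] = (0 6)(2 5)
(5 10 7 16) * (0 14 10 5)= (0 14 10 7 16)= [14, 1, 2, 3, 4, 5, 6, 16, 8, 9, 7, 11, 12, 13, 10, 15, 0]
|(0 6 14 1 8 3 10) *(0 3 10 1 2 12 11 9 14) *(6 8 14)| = |(0 8 10 3 1 14 2 12 11 9 6)| = 11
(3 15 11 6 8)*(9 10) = (3 15 11 6 8)(9 10) = [0, 1, 2, 15, 4, 5, 8, 7, 3, 10, 9, 6, 12, 13, 14, 11]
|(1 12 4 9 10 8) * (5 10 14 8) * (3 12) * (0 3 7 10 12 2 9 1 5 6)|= 13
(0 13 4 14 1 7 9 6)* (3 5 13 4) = [4, 7, 2, 5, 14, 13, 0, 9, 8, 6, 10, 11, 12, 3, 1] = (0 4 14 1 7 9 6)(3 5 13)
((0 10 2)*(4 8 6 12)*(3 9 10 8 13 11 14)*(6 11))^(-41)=(0 2 10 9 3 14 11 8)(4 12 6 13)=[2, 1, 10, 14, 12, 5, 13, 7, 0, 3, 9, 8, 6, 4, 11]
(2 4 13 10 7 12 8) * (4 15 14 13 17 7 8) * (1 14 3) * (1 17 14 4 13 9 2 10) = (1 4 14 9 2 15 3 17 7 12 13)(8 10) = [0, 4, 15, 17, 14, 5, 6, 12, 10, 2, 8, 11, 13, 1, 9, 3, 16, 7]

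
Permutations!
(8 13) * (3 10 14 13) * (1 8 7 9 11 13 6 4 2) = (1 8 3 10 14 6 4 2)(7 9 11 13) = [0, 8, 1, 10, 2, 5, 4, 9, 3, 11, 14, 13, 12, 7, 6]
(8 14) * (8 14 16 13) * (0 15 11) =(0 15 11)(8 16 13) =[15, 1, 2, 3, 4, 5, 6, 7, 16, 9, 10, 0, 12, 8, 14, 11, 13]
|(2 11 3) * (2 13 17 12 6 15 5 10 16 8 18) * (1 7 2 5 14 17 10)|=55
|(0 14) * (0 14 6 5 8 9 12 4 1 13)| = |(14)(0 6 5 8 9 12 4 1 13)| = 9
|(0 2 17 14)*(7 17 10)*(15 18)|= 6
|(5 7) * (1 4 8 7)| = 5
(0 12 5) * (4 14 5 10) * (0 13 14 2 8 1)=(0 12 10 4 2 8 1)(5 13 14)=[12, 0, 8, 3, 2, 13, 6, 7, 1, 9, 4, 11, 10, 14, 5]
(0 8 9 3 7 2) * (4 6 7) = (0 8 9 3 4 6 7 2) = [8, 1, 0, 4, 6, 5, 7, 2, 9, 3]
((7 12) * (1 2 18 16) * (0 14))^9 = (0 14)(1 2 18 16)(7 12) = [14, 2, 18, 3, 4, 5, 6, 12, 8, 9, 10, 11, 7, 13, 0, 15, 1, 17, 16]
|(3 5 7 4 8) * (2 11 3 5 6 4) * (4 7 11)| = |(2 4 8 5 11 3 6 7)| = 8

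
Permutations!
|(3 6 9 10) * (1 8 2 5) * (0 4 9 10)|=|(0 4 9)(1 8 2 5)(3 6 10)|=12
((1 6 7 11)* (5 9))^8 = (11) = [0, 1, 2, 3, 4, 5, 6, 7, 8, 9, 10, 11]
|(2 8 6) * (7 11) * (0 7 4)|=12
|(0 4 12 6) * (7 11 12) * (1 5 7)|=|(0 4 1 5 7 11 12 6)|=8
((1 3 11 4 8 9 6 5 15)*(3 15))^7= (1 15)= [0, 15, 2, 3, 4, 5, 6, 7, 8, 9, 10, 11, 12, 13, 14, 1]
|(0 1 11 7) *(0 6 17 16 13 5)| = 9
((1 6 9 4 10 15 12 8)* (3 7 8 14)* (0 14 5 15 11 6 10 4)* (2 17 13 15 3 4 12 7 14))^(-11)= [2, 10, 17, 5, 14, 12, 9, 8, 1, 0, 11, 6, 4, 15, 3, 7, 16, 13]= (0 2 17 13 15 7 8 1 10 11 6 9)(3 5 12 4 14)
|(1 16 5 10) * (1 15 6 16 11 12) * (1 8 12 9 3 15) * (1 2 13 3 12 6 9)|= 22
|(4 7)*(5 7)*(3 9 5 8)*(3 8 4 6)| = |(3 9 5 7 6)| = 5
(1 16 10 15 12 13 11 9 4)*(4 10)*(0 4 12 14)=(0 4 1 16 12 13 11 9 10 15 14)=[4, 16, 2, 3, 1, 5, 6, 7, 8, 10, 15, 9, 13, 11, 0, 14, 12]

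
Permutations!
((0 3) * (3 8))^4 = (0 8 3) = [8, 1, 2, 0, 4, 5, 6, 7, 3]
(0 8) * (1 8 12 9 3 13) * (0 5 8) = (0 12 9 3 13 1)(5 8) = [12, 0, 2, 13, 4, 8, 6, 7, 5, 3, 10, 11, 9, 1]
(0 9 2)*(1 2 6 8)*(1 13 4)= (0 9 6 8 13 4 1 2)= [9, 2, 0, 3, 1, 5, 8, 7, 13, 6, 10, 11, 12, 4]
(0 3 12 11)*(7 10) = (0 3 12 11)(7 10) = [3, 1, 2, 12, 4, 5, 6, 10, 8, 9, 7, 0, 11]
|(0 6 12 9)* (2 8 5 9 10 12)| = |(0 6 2 8 5 9)(10 12)| = 6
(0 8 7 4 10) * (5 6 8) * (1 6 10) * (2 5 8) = (0 8 7 4 1 6 2 5 10) = [8, 6, 5, 3, 1, 10, 2, 4, 7, 9, 0]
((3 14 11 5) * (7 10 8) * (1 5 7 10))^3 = [0, 14, 2, 7, 4, 11, 6, 3, 10, 9, 8, 5, 12, 13, 1] = (1 14)(3 7)(5 11)(8 10)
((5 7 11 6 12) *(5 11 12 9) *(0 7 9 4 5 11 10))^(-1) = (0 10 12 7)(4 6 11 9 5) = [10, 1, 2, 3, 6, 4, 11, 0, 8, 5, 12, 9, 7]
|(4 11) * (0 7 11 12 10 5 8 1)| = |(0 7 11 4 12 10 5 8 1)| = 9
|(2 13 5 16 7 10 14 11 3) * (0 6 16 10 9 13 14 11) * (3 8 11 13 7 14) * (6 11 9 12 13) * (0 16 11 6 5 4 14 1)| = |(0 6 11 8 9 7 12 13 4 14 16 1)(2 3)(5 10)| = 12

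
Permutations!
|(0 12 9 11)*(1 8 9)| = |(0 12 1 8 9 11)| = 6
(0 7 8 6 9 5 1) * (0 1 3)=(0 7 8 6 9 5 3)=[7, 1, 2, 0, 4, 3, 9, 8, 6, 5]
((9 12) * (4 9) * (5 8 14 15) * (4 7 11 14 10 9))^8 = (5 15 14 11 7 12 9 10 8) = [0, 1, 2, 3, 4, 15, 6, 12, 5, 10, 8, 7, 9, 13, 11, 14]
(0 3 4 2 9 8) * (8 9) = (9)(0 3 4 2 8) = [3, 1, 8, 4, 2, 5, 6, 7, 0, 9]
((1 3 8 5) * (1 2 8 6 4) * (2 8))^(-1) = [0, 4, 2, 1, 6, 8, 3, 7, 5] = (1 4 6 3)(5 8)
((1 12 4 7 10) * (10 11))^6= (12)= [0, 1, 2, 3, 4, 5, 6, 7, 8, 9, 10, 11, 12]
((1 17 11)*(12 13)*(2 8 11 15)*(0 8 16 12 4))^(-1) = (0 4 13 12 16 2 15 17 1 11 8) = [4, 11, 15, 3, 13, 5, 6, 7, 0, 9, 10, 8, 16, 12, 14, 17, 2, 1]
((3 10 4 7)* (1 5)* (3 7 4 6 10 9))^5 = (1 5)(3 9)(6 10) = [0, 5, 2, 9, 4, 1, 10, 7, 8, 3, 6]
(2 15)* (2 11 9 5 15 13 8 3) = (2 13 8 3)(5 15 11 9) = [0, 1, 13, 2, 4, 15, 6, 7, 3, 5, 10, 9, 12, 8, 14, 11]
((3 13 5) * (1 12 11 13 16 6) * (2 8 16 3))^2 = (1 11 5 8 6 12 13 2 16) = [0, 11, 16, 3, 4, 8, 12, 7, 6, 9, 10, 5, 13, 2, 14, 15, 1]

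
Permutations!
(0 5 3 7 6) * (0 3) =[5, 1, 2, 7, 4, 0, 3, 6] =(0 5)(3 7 6)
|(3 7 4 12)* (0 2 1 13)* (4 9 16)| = |(0 2 1 13)(3 7 9 16 4 12)| = 12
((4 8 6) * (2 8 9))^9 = (2 9 4 6 8) = [0, 1, 9, 3, 6, 5, 8, 7, 2, 4]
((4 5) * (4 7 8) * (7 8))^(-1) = [0, 1, 2, 3, 8, 4, 6, 7, 5] = (4 8 5)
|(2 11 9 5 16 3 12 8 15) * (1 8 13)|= 11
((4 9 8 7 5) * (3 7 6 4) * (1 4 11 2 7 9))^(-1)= (1 4)(2 11 6 8 9 3 5 7)= [0, 4, 11, 5, 1, 7, 8, 2, 9, 3, 10, 6]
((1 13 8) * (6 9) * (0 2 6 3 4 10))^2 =(0 6 3 10 2 9 4)(1 8 13) =[6, 8, 9, 10, 0, 5, 3, 7, 13, 4, 2, 11, 12, 1]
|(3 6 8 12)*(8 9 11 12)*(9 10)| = |(3 6 10 9 11 12)| = 6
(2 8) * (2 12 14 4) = (2 8 12 14 4) = [0, 1, 8, 3, 2, 5, 6, 7, 12, 9, 10, 11, 14, 13, 4]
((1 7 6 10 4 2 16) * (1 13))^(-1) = (1 13 16 2 4 10 6 7) = [0, 13, 4, 3, 10, 5, 7, 1, 8, 9, 6, 11, 12, 16, 14, 15, 2]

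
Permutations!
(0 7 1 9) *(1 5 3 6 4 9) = (0 7 5 3 6 4 9) = [7, 1, 2, 6, 9, 3, 4, 5, 8, 0]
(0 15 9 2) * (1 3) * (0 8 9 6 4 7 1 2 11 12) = (0 15 6 4 7 1 3 2 8 9 11 12) = [15, 3, 8, 2, 7, 5, 4, 1, 9, 11, 10, 12, 0, 13, 14, 6]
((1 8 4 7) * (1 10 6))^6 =(10) =[0, 1, 2, 3, 4, 5, 6, 7, 8, 9, 10]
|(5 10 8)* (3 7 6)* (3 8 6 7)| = |(5 10 6 8)| = 4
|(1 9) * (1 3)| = |(1 9 3)| = 3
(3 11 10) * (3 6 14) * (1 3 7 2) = (1 3 11 10 6 14 7 2) = [0, 3, 1, 11, 4, 5, 14, 2, 8, 9, 6, 10, 12, 13, 7]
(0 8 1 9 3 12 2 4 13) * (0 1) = (0 8)(1 9 3 12 2 4 13) = [8, 9, 4, 12, 13, 5, 6, 7, 0, 3, 10, 11, 2, 1]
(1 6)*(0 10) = [10, 6, 2, 3, 4, 5, 1, 7, 8, 9, 0] = (0 10)(1 6)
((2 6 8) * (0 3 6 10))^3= (0 8)(2 3)(6 10)= [8, 1, 3, 2, 4, 5, 10, 7, 0, 9, 6]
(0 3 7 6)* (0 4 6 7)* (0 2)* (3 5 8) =(0 5 8 3 2)(4 6) =[5, 1, 0, 2, 6, 8, 4, 7, 3]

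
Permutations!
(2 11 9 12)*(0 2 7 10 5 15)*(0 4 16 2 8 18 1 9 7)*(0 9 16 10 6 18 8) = [0, 16, 11, 3, 10, 15, 18, 6, 8, 12, 5, 7, 9, 13, 14, 4, 2, 17, 1] = (1 16 2 11 7 6 18)(4 10 5 15)(9 12)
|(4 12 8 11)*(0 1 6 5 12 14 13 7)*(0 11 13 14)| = |(14)(0 1 6 5 12 8 13 7 11 4)| = 10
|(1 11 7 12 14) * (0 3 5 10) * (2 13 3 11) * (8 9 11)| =|(0 8 9 11 7 12 14 1 2 13 3 5 10)| =13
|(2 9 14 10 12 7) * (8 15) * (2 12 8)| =6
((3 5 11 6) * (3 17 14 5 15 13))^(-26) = (3 15 13)(5 14 17 6 11) = [0, 1, 2, 15, 4, 14, 11, 7, 8, 9, 10, 5, 12, 3, 17, 13, 16, 6]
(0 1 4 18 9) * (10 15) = (0 1 4 18 9)(10 15) = [1, 4, 2, 3, 18, 5, 6, 7, 8, 0, 15, 11, 12, 13, 14, 10, 16, 17, 9]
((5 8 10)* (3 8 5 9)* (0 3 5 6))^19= (0 5 10 3 6 9 8)= [5, 1, 2, 6, 4, 10, 9, 7, 0, 8, 3]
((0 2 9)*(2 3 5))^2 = [5, 1, 0, 2, 4, 9, 6, 7, 8, 3] = (0 5 9 3 2)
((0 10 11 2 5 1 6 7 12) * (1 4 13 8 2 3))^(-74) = (0 7 1 11)(2 5 4 13 8)(3 10 12 6) = [7, 11, 5, 10, 13, 4, 3, 1, 2, 9, 12, 0, 6, 8]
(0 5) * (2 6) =(0 5)(2 6) =[5, 1, 6, 3, 4, 0, 2]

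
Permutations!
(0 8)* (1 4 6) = (0 8)(1 4 6) = [8, 4, 2, 3, 6, 5, 1, 7, 0]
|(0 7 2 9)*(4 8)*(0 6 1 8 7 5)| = 14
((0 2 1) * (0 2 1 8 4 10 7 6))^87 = (0 6 7 10 4 8 2 1) = [6, 0, 1, 3, 8, 5, 7, 10, 2, 9, 4]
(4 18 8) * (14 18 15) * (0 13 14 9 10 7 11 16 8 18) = [13, 1, 2, 3, 15, 5, 6, 11, 4, 10, 7, 16, 12, 14, 0, 9, 8, 17, 18] = (18)(0 13 14)(4 15 9 10 7 11 16 8)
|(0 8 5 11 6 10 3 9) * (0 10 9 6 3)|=8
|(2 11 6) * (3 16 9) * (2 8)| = |(2 11 6 8)(3 16 9)| = 12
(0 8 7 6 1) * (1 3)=[8, 0, 2, 1, 4, 5, 3, 6, 7]=(0 8 7 6 3 1)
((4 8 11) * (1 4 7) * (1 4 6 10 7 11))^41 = (11)(1 8 4 7 10 6) = [0, 8, 2, 3, 7, 5, 1, 10, 4, 9, 6, 11]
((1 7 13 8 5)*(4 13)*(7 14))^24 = (1 4 5 7 8 14 13) = [0, 4, 2, 3, 5, 7, 6, 8, 14, 9, 10, 11, 12, 1, 13]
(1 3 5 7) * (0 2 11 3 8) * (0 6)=(0 2 11 3 5 7 1 8 6)=[2, 8, 11, 5, 4, 7, 0, 1, 6, 9, 10, 3]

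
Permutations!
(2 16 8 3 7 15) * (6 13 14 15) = [0, 1, 16, 7, 4, 5, 13, 6, 3, 9, 10, 11, 12, 14, 15, 2, 8] = (2 16 8 3 7 6 13 14 15)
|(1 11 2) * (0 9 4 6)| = |(0 9 4 6)(1 11 2)| = 12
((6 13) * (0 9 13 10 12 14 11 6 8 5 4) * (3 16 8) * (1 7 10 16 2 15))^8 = (0 10 4 7 5 1 8 15 16 2 6 3 11 13 14 9 12) = [10, 8, 6, 11, 7, 1, 3, 5, 15, 12, 4, 13, 0, 14, 9, 16, 2]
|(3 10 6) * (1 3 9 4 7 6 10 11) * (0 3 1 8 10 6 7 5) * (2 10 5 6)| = |(0 3 11 8 5)(2 10)(4 6 9)| = 30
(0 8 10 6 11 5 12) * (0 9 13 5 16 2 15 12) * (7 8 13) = (0 13 5)(2 15 12 9 7 8 10 6 11 16) = [13, 1, 15, 3, 4, 0, 11, 8, 10, 7, 6, 16, 9, 5, 14, 12, 2]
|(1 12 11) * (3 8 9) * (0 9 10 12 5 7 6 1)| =|(0 9 3 8 10 12 11)(1 5 7 6)| =28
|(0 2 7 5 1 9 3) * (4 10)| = 14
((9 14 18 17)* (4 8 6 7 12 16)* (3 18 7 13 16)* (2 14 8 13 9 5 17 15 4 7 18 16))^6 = (18)(3 7)(12 16) = [0, 1, 2, 7, 4, 5, 6, 3, 8, 9, 10, 11, 16, 13, 14, 15, 12, 17, 18]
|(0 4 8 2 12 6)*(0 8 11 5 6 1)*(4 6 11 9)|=6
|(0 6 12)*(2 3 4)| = |(0 6 12)(2 3 4)| = 3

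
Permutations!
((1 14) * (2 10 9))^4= (14)(2 10 9)= [0, 1, 10, 3, 4, 5, 6, 7, 8, 2, 9, 11, 12, 13, 14]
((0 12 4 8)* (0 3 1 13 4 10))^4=[12, 3, 2, 8, 13, 5, 6, 7, 4, 9, 0, 11, 10, 1]=(0 12 10)(1 3 8 4 13)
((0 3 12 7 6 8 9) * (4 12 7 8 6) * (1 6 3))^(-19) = (0 9 8 12 4 7 3 6 1) = [9, 0, 2, 6, 7, 5, 1, 3, 12, 8, 10, 11, 4]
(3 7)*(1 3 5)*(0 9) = [9, 3, 2, 7, 4, 1, 6, 5, 8, 0] = (0 9)(1 3 7 5)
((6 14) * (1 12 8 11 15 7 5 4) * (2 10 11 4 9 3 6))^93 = [0, 12, 15, 2, 1, 6, 10, 3, 4, 14, 7, 5, 8, 13, 11, 9] = (1 12 8 4)(2 15 9 14 11 5 6 10 7 3)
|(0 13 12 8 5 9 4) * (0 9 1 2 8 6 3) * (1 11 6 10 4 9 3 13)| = 12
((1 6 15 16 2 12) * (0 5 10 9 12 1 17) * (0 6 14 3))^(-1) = (0 3 14 1 2 16 15 6 17 12 9 10 5) = [3, 2, 16, 14, 4, 0, 17, 7, 8, 10, 5, 11, 9, 13, 1, 6, 15, 12]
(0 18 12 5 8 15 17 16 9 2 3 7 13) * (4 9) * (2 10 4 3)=(0 18 12 5 8 15 17 16 3 7 13)(4 9 10)=[18, 1, 2, 7, 9, 8, 6, 13, 15, 10, 4, 11, 5, 0, 14, 17, 3, 16, 12]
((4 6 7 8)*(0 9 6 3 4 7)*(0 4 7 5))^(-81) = (0 5 8 7 3 4 6 9) = [5, 1, 2, 4, 6, 8, 9, 3, 7, 0]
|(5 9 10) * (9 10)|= |(5 10)|= 2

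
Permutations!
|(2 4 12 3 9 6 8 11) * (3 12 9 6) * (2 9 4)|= 5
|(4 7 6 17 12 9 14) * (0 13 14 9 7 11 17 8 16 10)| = 12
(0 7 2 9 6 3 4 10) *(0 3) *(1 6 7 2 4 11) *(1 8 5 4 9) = [2, 6, 1, 11, 10, 4, 0, 9, 5, 7, 3, 8] = (0 2 1 6)(3 11 8 5 4 10)(7 9)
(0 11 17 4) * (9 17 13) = (0 11 13 9 17 4) = [11, 1, 2, 3, 0, 5, 6, 7, 8, 17, 10, 13, 12, 9, 14, 15, 16, 4]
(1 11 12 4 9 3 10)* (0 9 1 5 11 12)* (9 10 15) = [10, 12, 2, 15, 1, 11, 6, 7, 8, 3, 5, 0, 4, 13, 14, 9] = (0 10 5 11)(1 12 4)(3 15 9)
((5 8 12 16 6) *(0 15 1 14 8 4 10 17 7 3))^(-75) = (0 4 8 3 5 14 7 6 1 17 16 15 10 12) = [4, 17, 2, 5, 8, 14, 1, 6, 3, 9, 12, 11, 0, 13, 7, 10, 15, 16]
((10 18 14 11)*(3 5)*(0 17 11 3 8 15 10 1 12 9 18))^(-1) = (0 10 15 8 5 3 14 18 9 12 1 11 17) = [10, 11, 2, 14, 4, 3, 6, 7, 5, 12, 15, 17, 1, 13, 18, 8, 16, 0, 9]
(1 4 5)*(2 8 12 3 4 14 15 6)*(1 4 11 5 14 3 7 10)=(1 3 11 5 4 14 15 6 2 8 12 7 10)=[0, 3, 8, 11, 14, 4, 2, 10, 12, 9, 1, 5, 7, 13, 15, 6]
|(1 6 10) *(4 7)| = |(1 6 10)(4 7)| = 6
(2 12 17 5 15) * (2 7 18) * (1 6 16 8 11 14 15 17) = [0, 6, 12, 3, 4, 17, 16, 18, 11, 9, 10, 14, 1, 13, 15, 7, 8, 5, 2] = (1 6 16 8 11 14 15 7 18 2 12)(5 17)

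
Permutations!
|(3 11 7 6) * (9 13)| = 4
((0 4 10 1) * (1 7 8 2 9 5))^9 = [0, 1, 2, 3, 4, 5, 6, 7, 8, 9, 10] = (10)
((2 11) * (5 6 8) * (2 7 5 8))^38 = (2 5 11 6 7) = [0, 1, 5, 3, 4, 11, 7, 2, 8, 9, 10, 6]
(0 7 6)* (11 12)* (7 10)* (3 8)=[10, 1, 2, 8, 4, 5, 0, 6, 3, 9, 7, 12, 11]=(0 10 7 6)(3 8)(11 12)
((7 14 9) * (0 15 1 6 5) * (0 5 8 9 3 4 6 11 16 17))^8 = [1, 16, 2, 4, 6, 5, 8, 14, 9, 7, 10, 17, 12, 13, 3, 11, 0, 15] = (0 1 16)(3 4 6 8 9 7 14)(11 17 15)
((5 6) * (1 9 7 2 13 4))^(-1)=(1 4 13 2 7 9)(5 6)=[0, 4, 7, 3, 13, 6, 5, 9, 8, 1, 10, 11, 12, 2]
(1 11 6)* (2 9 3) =(1 11 6)(2 9 3) =[0, 11, 9, 2, 4, 5, 1, 7, 8, 3, 10, 6]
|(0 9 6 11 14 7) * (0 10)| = 7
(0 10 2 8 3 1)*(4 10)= (0 4 10 2 8 3 1)= [4, 0, 8, 1, 10, 5, 6, 7, 3, 9, 2]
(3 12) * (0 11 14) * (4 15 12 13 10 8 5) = (0 11 14)(3 13 10 8 5 4 15 12) = [11, 1, 2, 13, 15, 4, 6, 7, 5, 9, 8, 14, 3, 10, 0, 12]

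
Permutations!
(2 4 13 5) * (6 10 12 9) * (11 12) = [0, 1, 4, 3, 13, 2, 10, 7, 8, 6, 11, 12, 9, 5] = (2 4 13 5)(6 10 11 12 9)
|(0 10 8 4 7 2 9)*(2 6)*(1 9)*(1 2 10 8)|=8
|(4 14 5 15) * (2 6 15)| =|(2 6 15 4 14 5)| =6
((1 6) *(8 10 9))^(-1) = (1 6)(8 9 10) = [0, 6, 2, 3, 4, 5, 1, 7, 9, 10, 8]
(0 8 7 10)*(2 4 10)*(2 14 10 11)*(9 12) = [8, 1, 4, 3, 11, 5, 6, 14, 7, 12, 0, 2, 9, 13, 10] = (0 8 7 14 10)(2 4 11)(9 12)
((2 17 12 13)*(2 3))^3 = (2 13 17 3 12) = [0, 1, 13, 12, 4, 5, 6, 7, 8, 9, 10, 11, 2, 17, 14, 15, 16, 3]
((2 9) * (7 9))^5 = (2 9 7) = [0, 1, 9, 3, 4, 5, 6, 2, 8, 7]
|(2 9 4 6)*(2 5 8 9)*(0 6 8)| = 3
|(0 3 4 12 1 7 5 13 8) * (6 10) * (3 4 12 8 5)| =|(0 4 8)(1 7 3 12)(5 13)(6 10)| =12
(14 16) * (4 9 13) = (4 9 13)(14 16) = [0, 1, 2, 3, 9, 5, 6, 7, 8, 13, 10, 11, 12, 4, 16, 15, 14]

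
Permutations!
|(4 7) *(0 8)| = 2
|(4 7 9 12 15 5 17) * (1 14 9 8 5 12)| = 30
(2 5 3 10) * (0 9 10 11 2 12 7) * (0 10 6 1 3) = (0 9 6 1 3 11 2 5)(7 10 12) = [9, 3, 5, 11, 4, 0, 1, 10, 8, 6, 12, 2, 7]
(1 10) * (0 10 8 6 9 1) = [10, 8, 2, 3, 4, 5, 9, 7, 6, 1, 0] = (0 10)(1 8 6 9)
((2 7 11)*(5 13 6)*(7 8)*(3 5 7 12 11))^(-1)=[0, 1, 11, 7, 4, 3, 13, 6, 2, 9, 10, 12, 8, 5]=(2 11 12 8)(3 7 6 13 5)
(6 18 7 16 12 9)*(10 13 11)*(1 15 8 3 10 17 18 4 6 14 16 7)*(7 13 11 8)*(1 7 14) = (1 15 14 16 12 9)(3 10 11 17 18 7 13 8)(4 6) = [0, 15, 2, 10, 6, 5, 4, 13, 3, 1, 11, 17, 9, 8, 16, 14, 12, 18, 7]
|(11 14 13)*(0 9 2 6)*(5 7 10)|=12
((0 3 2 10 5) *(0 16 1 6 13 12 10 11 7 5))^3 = (0 11 16 13)(1 12 3 7)(2 5 6 10) = [11, 12, 5, 7, 4, 6, 10, 1, 8, 9, 2, 16, 3, 0, 14, 15, 13]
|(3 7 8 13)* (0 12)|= |(0 12)(3 7 8 13)|= 4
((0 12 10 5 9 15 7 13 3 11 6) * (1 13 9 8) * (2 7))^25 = (0 1)(2 7 9 15)(3 10)(5 11)(6 8)(12 13) = [1, 0, 7, 10, 4, 11, 8, 9, 6, 15, 3, 5, 13, 12, 14, 2]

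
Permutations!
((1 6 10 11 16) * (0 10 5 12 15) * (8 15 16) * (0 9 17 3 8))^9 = (1 16 12 5 6)(3 17 9 15 8) = [0, 16, 2, 17, 4, 6, 1, 7, 3, 15, 10, 11, 5, 13, 14, 8, 12, 9]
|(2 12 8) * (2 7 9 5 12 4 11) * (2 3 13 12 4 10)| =|(2 10)(3 13 12 8 7 9 5 4 11)| =18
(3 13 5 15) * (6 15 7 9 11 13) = (3 6 15)(5 7 9 11 13) = [0, 1, 2, 6, 4, 7, 15, 9, 8, 11, 10, 13, 12, 5, 14, 3]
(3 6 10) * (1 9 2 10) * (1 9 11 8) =(1 11 8)(2 10 3 6 9) =[0, 11, 10, 6, 4, 5, 9, 7, 1, 2, 3, 8]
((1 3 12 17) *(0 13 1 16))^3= (0 3 16 1 17 13 12)= [3, 17, 2, 16, 4, 5, 6, 7, 8, 9, 10, 11, 0, 12, 14, 15, 1, 13]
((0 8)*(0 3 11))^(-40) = (11) = [0, 1, 2, 3, 4, 5, 6, 7, 8, 9, 10, 11]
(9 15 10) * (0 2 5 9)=(0 2 5 9 15 10)=[2, 1, 5, 3, 4, 9, 6, 7, 8, 15, 0, 11, 12, 13, 14, 10]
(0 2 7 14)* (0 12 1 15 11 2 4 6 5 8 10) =(0 4 6 5 8 10)(1 15 11 2 7 14 12) =[4, 15, 7, 3, 6, 8, 5, 14, 10, 9, 0, 2, 1, 13, 12, 11]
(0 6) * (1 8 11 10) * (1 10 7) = (0 6)(1 8 11 7) = [6, 8, 2, 3, 4, 5, 0, 1, 11, 9, 10, 7]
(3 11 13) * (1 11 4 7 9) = (1 11 13 3 4 7 9) = [0, 11, 2, 4, 7, 5, 6, 9, 8, 1, 10, 13, 12, 3]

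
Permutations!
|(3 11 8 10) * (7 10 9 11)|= |(3 7 10)(8 9 11)|= 3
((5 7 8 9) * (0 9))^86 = (0 9 5 7 8) = [9, 1, 2, 3, 4, 7, 6, 8, 0, 5]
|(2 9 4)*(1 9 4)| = 2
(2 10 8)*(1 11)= (1 11)(2 10 8)= [0, 11, 10, 3, 4, 5, 6, 7, 2, 9, 8, 1]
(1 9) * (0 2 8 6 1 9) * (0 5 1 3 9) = (0 2 8 6 3 9)(1 5) = [2, 5, 8, 9, 4, 1, 3, 7, 6, 0]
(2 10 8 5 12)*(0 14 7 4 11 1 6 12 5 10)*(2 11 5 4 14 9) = (0 9 2)(1 6 12 11)(4 5)(7 14)(8 10) = [9, 6, 0, 3, 5, 4, 12, 14, 10, 2, 8, 1, 11, 13, 7]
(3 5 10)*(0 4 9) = (0 4 9)(3 5 10) = [4, 1, 2, 5, 9, 10, 6, 7, 8, 0, 3]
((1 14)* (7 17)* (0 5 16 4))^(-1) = [4, 14, 2, 3, 16, 0, 6, 17, 8, 9, 10, 11, 12, 13, 1, 15, 5, 7] = (0 4 16 5)(1 14)(7 17)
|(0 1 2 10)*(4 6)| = 4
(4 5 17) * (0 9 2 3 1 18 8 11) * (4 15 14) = [9, 18, 3, 1, 5, 17, 6, 7, 11, 2, 10, 0, 12, 13, 4, 14, 16, 15, 8] = (0 9 2 3 1 18 8 11)(4 5 17 15 14)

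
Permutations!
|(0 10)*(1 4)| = 2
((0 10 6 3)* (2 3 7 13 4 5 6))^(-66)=(0 2)(3 10)(4 13 7 6 5)=[2, 1, 0, 10, 13, 4, 5, 6, 8, 9, 3, 11, 12, 7]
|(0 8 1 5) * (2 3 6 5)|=7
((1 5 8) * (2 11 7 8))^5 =(1 8 7 11 2 5) =[0, 8, 5, 3, 4, 1, 6, 11, 7, 9, 10, 2]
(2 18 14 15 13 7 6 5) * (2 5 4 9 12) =[0, 1, 18, 3, 9, 5, 4, 6, 8, 12, 10, 11, 2, 7, 15, 13, 16, 17, 14] =(2 18 14 15 13 7 6 4 9 12)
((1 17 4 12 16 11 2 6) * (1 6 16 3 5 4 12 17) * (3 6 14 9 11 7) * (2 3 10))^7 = (2 10 7 16)(3 9 6 17 5 11 14 12 4) = [0, 1, 10, 9, 3, 11, 17, 16, 8, 6, 7, 14, 4, 13, 12, 15, 2, 5]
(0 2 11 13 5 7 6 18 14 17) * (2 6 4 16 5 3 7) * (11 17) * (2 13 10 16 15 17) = (0 6 18 14 11 10 16 5 13 3 7 4 15 17) = [6, 1, 2, 7, 15, 13, 18, 4, 8, 9, 16, 10, 12, 3, 11, 17, 5, 0, 14]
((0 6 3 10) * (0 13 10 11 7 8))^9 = (0 11)(3 8)(6 7)(10 13) = [11, 1, 2, 8, 4, 5, 7, 6, 3, 9, 13, 0, 12, 10]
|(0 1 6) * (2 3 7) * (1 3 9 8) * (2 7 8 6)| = |(0 3 8 1 2 9 6)| = 7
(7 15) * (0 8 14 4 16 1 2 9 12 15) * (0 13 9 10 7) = (0 8 14 4 16 1 2 10 7 13 9 12 15) = [8, 2, 10, 3, 16, 5, 6, 13, 14, 12, 7, 11, 15, 9, 4, 0, 1]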